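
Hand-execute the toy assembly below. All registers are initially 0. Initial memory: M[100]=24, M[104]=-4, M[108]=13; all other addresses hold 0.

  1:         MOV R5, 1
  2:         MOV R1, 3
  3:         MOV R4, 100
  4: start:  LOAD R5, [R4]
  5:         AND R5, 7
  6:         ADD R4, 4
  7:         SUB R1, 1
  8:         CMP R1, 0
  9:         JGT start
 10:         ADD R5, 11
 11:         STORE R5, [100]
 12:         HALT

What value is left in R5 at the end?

after MOV R5, 1: R5=1
after MOV R1, 3: R1=3
after MOV R4, 100: R4=100
after LOAD R5, [R4]: R5=M[100]=24
after AND R5, 7: R5=24&7=0
after ADD R4, 4: R4=100+4=104
after SUB R1, 1: R1=3-1=2
CMP R1, 0  (cmp 2,0)
JGT start: taken
after LOAD R5, [R4]: R5=M[104]=-4
after AND R5, 7: R5=(-4)&7=4
after ADD R4, 4: R4=104+4=108
after SUB R1, 1: R1=2-1=1
CMP R1, 0  (cmp 1,0)
JGT start: taken
after LOAD R5, [R4]: R5=M[108]=13
after AND R5, 7: R5=13&7=5
after ADD R4, 4: R4=108+4=112
after SUB R1, 1: R1=1-1=0
CMP R1, 0  (cmp 0,0)
JGT start: not taken
after ADD R5, 11: R5=5+11=16
STORE R5, [100] → M[100]=16
halt.

16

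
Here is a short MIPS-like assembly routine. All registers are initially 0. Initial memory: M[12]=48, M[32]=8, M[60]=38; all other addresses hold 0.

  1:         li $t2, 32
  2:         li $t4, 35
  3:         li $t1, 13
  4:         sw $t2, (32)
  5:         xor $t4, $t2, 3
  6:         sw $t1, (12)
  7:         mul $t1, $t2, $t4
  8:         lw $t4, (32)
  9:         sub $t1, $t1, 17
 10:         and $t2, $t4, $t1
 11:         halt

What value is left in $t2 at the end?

after li $t2, 32: $t2=32
after li $t4, 35: $t4=35
after li $t1, 13: $t1=13
sw $t2, (32) → M[32]=32
after xor $t4, $t2, 3: $t4=32^3=35
sw $t1, (12) → M[12]=13
after mul $t1, $t2, $t4: $t1=32*35=1120
after lw $t4, (32): $t4=M[32]=32
after sub $t1, $t1, 17: $t1=1120-17=1103
after and $t2, $t4, $t1: $t2=32&1103=0
halt.

0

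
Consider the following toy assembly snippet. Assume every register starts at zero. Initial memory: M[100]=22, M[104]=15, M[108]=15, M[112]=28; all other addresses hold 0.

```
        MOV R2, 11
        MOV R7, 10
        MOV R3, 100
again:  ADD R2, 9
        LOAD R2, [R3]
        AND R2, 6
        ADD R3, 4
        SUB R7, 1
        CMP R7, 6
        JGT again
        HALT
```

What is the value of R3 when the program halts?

116

after MOV R2, 11: R2=11
after MOV R7, 10: R7=10
after MOV R3, 100: R3=100
after ADD R2, 9: R2=11+9=20
after LOAD R2, [R3]: R2=M[100]=22
after AND R2, 6: R2=22&6=6
after ADD R3, 4: R3=100+4=104
after SUB R7, 1: R7=10-1=9
CMP R7, 6  (cmp 9,6)
JGT again: taken
after ADD R2, 9: R2=6+9=15
after LOAD R2, [R3]: R2=M[104]=15
after AND R2, 6: R2=15&6=6
after ADD R3, 4: R3=104+4=108
after SUB R7, 1: R7=9-1=8
CMP R7, 6  (cmp 8,6)
JGT again: taken
after ADD R2, 9: R2=6+9=15
after LOAD R2, [R3]: R2=M[108]=15
after AND R2, 6: R2=15&6=6
after ADD R3, 4: R3=108+4=112
after SUB R7, 1: R7=8-1=7
CMP R7, 6  (cmp 7,6)
JGT again: taken
after ADD R2, 9: R2=6+9=15
after LOAD R2, [R3]: R2=M[112]=28
after AND R2, 6: R2=28&6=4
after ADD R3, 4: R3=112+4=116
after SUB R7, 1: R7=7-1=6
CMP R7, 6  (cmp 6,6)
JGT again: not taken
halt.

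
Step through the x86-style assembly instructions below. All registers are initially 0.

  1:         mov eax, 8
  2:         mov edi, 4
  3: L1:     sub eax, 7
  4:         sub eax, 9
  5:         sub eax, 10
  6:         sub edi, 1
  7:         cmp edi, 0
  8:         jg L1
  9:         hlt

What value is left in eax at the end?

eax=8
edi=4
eax=8-7=1
eax=1-9=-8
eax=(-8)-10=-18
edi=4-1=3
cmp edi, 0  (cmp 3,0)
jg L1: taken
eax=(-18)-7=-25
eax=(-25)-9=-34
eax=(-34)-10=-44
edi=3-1=2
cmp edi, 0  (cmp 2,0)
jg L1: taken
eax=(-44)-7=-51
eax=(-51)-9=-60
eax=(-60)-10=-70
edi=2-1=1
cmp edi, 0  (cmp 1,0)
jg L1: taken
eax=(-70)-7=-77
eax=(-77)-9=-86
eax=(-86)-10=-96
edi=1-1=0
cmp edi, 0  (cmp 0,0)
jg L1: not taken
halt.

-96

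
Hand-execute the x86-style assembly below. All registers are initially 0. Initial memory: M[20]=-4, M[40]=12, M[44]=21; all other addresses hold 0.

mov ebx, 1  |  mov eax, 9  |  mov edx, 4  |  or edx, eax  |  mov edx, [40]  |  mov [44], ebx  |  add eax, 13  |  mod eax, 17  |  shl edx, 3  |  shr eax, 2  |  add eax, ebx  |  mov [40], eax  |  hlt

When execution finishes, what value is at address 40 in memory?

ebx=1
eax=9
edx=4
edx=4|9=13
edx=M[40]=12
mov [44], ebx → M[44]=1
eax=9+13=22
eax=22%17=5
edx=12<<3=96
eax=5>>2=1
eax=1+1=2
mov [40], eax → M[40]=2
halt.

2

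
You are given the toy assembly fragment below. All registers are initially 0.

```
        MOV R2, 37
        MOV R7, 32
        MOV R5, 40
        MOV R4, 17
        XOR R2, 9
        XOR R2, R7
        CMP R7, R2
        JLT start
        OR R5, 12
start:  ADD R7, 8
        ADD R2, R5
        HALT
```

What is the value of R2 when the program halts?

56

MOV R2, 37 → R2=37
MOV R7, 32 → R7=32
MOV R5, 40 → R5=40
MOV R4, 17 → R4=17
XOR R2, 9 → R2=37^9=44
XOR R2, R7 → R2=44^32=12
CMP R7, R2  (cmp 32,12)
JLT start: not taken
OR R5, 12 → R5=40|12=44
ADD R7, 8 → R7=32+8=40
ADD R2, R5 → R2=12+44=56
halt.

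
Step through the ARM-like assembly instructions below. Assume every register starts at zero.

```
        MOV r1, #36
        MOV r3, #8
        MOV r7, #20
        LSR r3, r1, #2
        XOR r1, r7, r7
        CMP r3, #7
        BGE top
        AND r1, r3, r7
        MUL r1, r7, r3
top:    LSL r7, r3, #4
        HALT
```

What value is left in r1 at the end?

MOV r1, #36 → r1=36
MOV r3, #8 → r3=8
MOV r7, #20 → r7=20
LSR r3, r1, #2 → r3=36>>2=9
XOR r1, r7, r7 → r1=20^20=0
CMP r3, #7  (cmp 9,7)
BGE top: taken
LSL r7, r3, #4 → r7=9<<4=144
halt.

0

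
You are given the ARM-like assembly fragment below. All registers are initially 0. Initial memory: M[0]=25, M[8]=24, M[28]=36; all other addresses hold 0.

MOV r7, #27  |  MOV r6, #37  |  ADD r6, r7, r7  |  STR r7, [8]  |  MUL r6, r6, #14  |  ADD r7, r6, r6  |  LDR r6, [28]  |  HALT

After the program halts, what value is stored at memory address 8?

27

after MOV r7, #27: r7=27
after MOV r6, #37: r6=37
after ADD r6, r7, r7: r6=27+27=54
STR r7, [8] → M[8]=27
after MUL r6, r6, #14: r6=54*14=756
after ADD r7, r6, r6: r7=756+756=1512
after LDR r6, [28]: r6=M[28]=36
halt.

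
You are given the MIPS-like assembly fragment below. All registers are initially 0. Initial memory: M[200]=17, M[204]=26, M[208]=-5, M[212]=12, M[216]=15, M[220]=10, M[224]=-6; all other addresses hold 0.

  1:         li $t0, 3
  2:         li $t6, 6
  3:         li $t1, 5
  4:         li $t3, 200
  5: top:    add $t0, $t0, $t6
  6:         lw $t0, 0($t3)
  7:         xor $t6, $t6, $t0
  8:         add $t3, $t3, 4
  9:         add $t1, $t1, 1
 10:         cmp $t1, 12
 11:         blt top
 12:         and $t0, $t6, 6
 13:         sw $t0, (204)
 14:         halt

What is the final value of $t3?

228

$t0=3
$t6=6
$t1=5
$t3=200
$t0=3+6=9
$t0=M[200]=17
$t6=6^17=23
$t3=200+4=204
$t1=5+1=6
cmp $t1, 12  (cmp 6,12)
blt top: taken
$t0=17+23=40
$t0=M[204]=26
$t6=23^26=13
$t3=204+4=208
$t1=6+1=7
cmp $t1, 12  (cmp 7,12)
blt top: taken
$t0=26+13=39
$t0=M[208]=-5
$t6=13^(-5)=-10
$t3=208+4=212
$t1=7+1=8
cmp $t1, 12  (cmp 8,12)
blt top: taken
$t0=(-5)+(-10)=-15
$t0=M[212]=12
$t6=(-10)^12=-6
$t3=212+4=216
$t1=8+1=9
cmp $t1, 12  (cmp 9,12)
blt top: taken
$t0=12+(-6)=6
$t0=M[216]=15
$t6=(-6)^15=-11
$t3=216+4=220
$t1=9+1=10
cmp $t1, 12  (cmp 10,12)
blt top: taken
$t0=15+(-11)=4
$t0=M[220]=10
$t6=(-11)^10=-1
$t3=220+4=224
$t1=10+1=11
cmp $t1, 12  (cmp 11,12)
blt top: taken
$t0=10+(-1)=9
$t0=M[224]=-6
$t6=(-1)^(-6)=5
$t3=224+4=228
$t1=11+1=12
cmp $t1, 12  (cmp 12,12)
blt top: not taken
$t0=5&6=4
sw $t0, (204) → M[204]=4
halt.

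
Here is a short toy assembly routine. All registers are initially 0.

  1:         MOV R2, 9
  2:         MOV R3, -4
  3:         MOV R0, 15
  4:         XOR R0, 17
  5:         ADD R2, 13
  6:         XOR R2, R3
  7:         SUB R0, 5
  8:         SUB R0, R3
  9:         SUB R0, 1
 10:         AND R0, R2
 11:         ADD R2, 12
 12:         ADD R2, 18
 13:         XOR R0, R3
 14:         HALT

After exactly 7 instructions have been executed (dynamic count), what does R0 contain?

MOV R2, 9 → R2=9
MOV R3, -4 → R3=-4
MOV R0, 15 → R0=15
XOR R0, 17 → R0=15^17=30
ADD R2, 13 → R2=9+13=22
XOR R2, R3 → R2=22^(-4)=-22
SUB R0, 5 → R0=30-5=25
After step 7: R0 = 25.

25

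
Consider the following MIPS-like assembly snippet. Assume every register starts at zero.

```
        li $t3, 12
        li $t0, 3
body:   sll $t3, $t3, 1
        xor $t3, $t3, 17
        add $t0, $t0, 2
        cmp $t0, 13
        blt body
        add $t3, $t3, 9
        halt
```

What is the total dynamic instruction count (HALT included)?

29

li $t3, 12 → $t3=12
li $t0, 3 → $t0=3
sll $t3, $t3, 1 → $t3=12<<1=24
xor $t3, $t3, 17 → $t3=24^17=9
add $t0, $t0, 2 → $t0=3+2=5
cmp $t0, 13  (cmp 5,13)
blt body: taken
sll $t3, $t3, 1 → $t3=9<<1=18
xor $t3, $t3, 17 → $t3=18^17=3
add $t0, $t0, 2 → $t0=5+2=7
cmp $t0, 13  (cmp 7,13)
blt body: taken
sll $t3, $t3, 1 → $t3=3<<1=6
xor $t3, $t3, 17 → $t3=6^17=23
add $t0, $t0, 2 → $t0=7+2=9
cmp $t0, 13  (cmp 9,13)
blt body: taken
sll $t3, $t3, 1 → $t3=23<<1=46
xor $t3, $t3, 17 → $t3=46^17=63
add $t0, $t0, 2 → $t0=9+2=11
cmp $t0, 13  (cmp 11,13)
blt body: taken
sll $t3, $t3, 1 → $t3=63<<1=126
xor $t3, $t3, 17 → $t3=126^17=111
add $t0, $t0, 2 → $t0=11+2=13
cmp $t0, 13  (cmp 13,13)
blt body: not taken
add $t3, $t3, 9 → $t3=111+9=120
halt.
Total executed instructions: 29.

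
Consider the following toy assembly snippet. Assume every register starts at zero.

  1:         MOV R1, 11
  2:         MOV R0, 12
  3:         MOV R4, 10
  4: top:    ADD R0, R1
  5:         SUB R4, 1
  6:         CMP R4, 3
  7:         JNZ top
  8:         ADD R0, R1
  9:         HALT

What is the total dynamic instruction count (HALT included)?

33

MOV R1, 11 → R1=11
MOV R0, 12 → R0=12
MOV R4, 10 → R4=10
ADD R0, R1 → R0=12+11=23
SUB R4, 1 → R4=10-1=9
CMP R4, 3  (cmp 9,3)
JNZ top: taken
ADD R0, R1 → R0=23+11=34
SUB R4, 1 → R4=9-1=8
CMP R4, 3  (cmp 8,3)
JNZ top: taken
ADD R0, R1 → R0=34+11=45
SUB R4, 1 → R4=8-1=7
CMP R4, 3  (cmp 7,3)
JNZ top: taken
ADD R0, R1 → R0=45+11=56
SUB R4, 1 → R4=7-1=6
CMP R4, 3  (cmp 6,3)
JNZ top: taken
ADD R0, R1 → R0=56+11=67
SUB R4, 1 → R4=6-1=5
CMP R4, 3  (cmp 5,3)
JNZ top: taken
ADD R0, R1 → R0=67+11=78
SUB R4, 1 → R4=5-1=4
CMP R4, 3  (cmp 4,3)
JNZ top: taken
ADD R0, R1 → R0=78+11=89
SUB R4, 1 → R4=4-1=3
CMP R4, 3  (cmp 3,3)
JNZ top: not taken
ADD R0, R1 → R0=89+11=100
halt.
Total executed instructions: 33.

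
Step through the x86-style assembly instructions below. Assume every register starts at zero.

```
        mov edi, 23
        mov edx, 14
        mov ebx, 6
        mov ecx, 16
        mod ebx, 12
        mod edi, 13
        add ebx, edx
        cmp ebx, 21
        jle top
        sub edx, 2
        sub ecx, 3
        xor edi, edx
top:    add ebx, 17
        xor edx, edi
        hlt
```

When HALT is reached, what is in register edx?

4

edi=23
edx=14
ebx=6
ecx=16
ebx=6%12=6
edi=23%13=10
ebx=6+14=20
cmp ebx, 21  (cmp 20,21)
jle top: taken
ebx=20+17=37
edx=14^10=4
halt.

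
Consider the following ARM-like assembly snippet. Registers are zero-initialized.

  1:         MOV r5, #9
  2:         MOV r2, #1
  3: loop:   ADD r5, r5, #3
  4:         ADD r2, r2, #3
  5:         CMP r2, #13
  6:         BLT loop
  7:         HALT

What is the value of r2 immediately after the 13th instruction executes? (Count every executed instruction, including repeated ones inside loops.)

after MOV r5, #9: r5=9
after MOV r2, #1: r2=1
after ADD r5, r5, #3: r5=9+3=12
after ADD r2, r2, #3: r2=1+3=4
CMP r2, #13  (cmp 4,13)
BLT loop: taken
after ADD r5, r5, #3: r5=12+3=15
after ADD r2, r2, #3: r2=4+3=7
CMP r2, #13  (cmp 7,13)
BLT loop: taken
after ADD r5, r5, #3: r5=15+3=18
after ADD r2, r2, #3: r2=7+3=10
CMP r2, #13  (cmp 10,13)
After step 13: r2 = 10.

10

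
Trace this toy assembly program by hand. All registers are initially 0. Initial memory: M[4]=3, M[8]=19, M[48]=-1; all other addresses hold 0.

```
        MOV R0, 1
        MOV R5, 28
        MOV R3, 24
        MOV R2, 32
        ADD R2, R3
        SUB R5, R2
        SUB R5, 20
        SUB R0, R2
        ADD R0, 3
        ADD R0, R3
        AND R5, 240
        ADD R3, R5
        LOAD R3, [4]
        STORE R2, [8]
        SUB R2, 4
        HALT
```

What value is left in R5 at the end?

R0=1
R5=28
R3=24
R2=32
R2=32+24=56
R5=28-56=-28
R5=(-28)-20=-48
R0=1-56=-55
R0=(-55)+3=-52
R0=(-52)+24=-28
R5=(-48)&240=208
R3=24+208=232
R3=M[4]=3
STORE R2, [8] → M[8]=56
R2=56-4=52
halt.

208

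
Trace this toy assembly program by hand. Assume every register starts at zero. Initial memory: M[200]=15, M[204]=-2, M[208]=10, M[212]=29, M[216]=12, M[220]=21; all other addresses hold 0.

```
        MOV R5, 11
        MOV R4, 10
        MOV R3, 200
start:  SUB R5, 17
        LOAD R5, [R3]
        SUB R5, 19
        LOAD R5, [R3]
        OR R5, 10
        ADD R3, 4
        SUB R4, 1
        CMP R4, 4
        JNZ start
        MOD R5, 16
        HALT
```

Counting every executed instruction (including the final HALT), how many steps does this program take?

MOV R5, 11 → R5=11
MOV R4, 10 → R4=10
MOV R3, 200 → R3=200
SUB R5, 17 → R5=11-17=-6
LOAD R5, [R3] → R5=M[200]=15
SUB R5, 19 → R5=15-19=-4
LOAD R5, [R3] → R5=M[200]=15
OR R5, 10 → R5=15|10=15
ADD R3, 4 → R3=200+4=204
SUB R4, 1 → R4=10-1=9
CMP R4, 4  (cmp 9,4)
JNZ start: taken
SUB R5, 17 → R5=15-17=-2
LOAD R5, [R3] → R5=M[204]=-2
SUB R5, 19 → R5=(-2)-19=-21
LOAD R5, [R3] → R5=M[204]=-2
OR R5, 10 → R5=(-2)|10=-2
ADD R3, 4 → R3=204+4=208
SUB R4, 1 → R4=9-1=8
CMP R4, 4  (cmp 8,4)
JNZ start: taken
SUB R5, 17 → R5=(-2)-17=-19
LOAD R5, [R3] → R5=M[208]=10
SUB R5, 19 → R5=10-19=-9
LOAD R5, [R3] → R5=M[208]=10
OR R5, 10 → R5=10|10=10
ADD R3, 4 → R3=208+4=212
SUB R4, 1 → R4=8-1=7
CMP R4, 4  (cmp 7,4)
JNZ start: taken
SUB R5, 17 → R5=10-17=-7
LOAD R5, [R3] → R5=M[212]=29
SUB R5, 19 → R5=29-19=10
LOAD R5, [R3] → R5=M[212]=29
OR R5, 10 → R5=29|10=31
ADD R3, 4 → R3=212+4=216
SUB R4, 1 → R4=7-1=6
CMP R4, 4  (cmp 6,4)
JNZ start: taken
SUB R5, 17 → R5=31-17=14
LOAD R5, [R3] → R5=M[216]=12
SUB R5, 19 → R5=12-19=-7
LOAD R5, [R3] → R5=M[216]=12
OR R5, 10 → R5=12|10=14
ADD R3, 4 → R3=216+4=220
SUB R4, 1 → R4=6-1=5
CMP R4, 4  (cmp 5,4)
JNZ start: taken
SUB R5, 17 → R5=14-17=-3
LOAD R5, [R3] → R5=M[220]=21
SUB R5, 19 → R5=21-19=2
LOAD R5, [R3] → R5=M[220]=21
OR R5, 10 → R5=21|10=31
ADD R3, 4 → R3=220+4=224
SUB R4, 1 → R4=5-1=4
CMP R4, 4  (cmp 4,4)
JNZ start: not taken
MOD R5, 16 → R5=31%16=15
halt.
Total executed instructions: 59.

59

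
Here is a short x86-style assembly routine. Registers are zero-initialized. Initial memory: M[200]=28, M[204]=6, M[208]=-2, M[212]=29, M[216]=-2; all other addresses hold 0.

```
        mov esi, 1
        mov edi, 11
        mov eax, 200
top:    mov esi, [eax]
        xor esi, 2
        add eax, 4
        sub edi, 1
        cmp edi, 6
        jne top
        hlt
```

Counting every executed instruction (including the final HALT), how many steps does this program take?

34

esi=1
edi=11
eax=200
esi=M[200]=28
esi=28^2=30
eax=200+4=204
edi=11-1=10
cmp edi, 6  (cmp 10,6)
jne top: taken
esi=M[204]=6
esi=6^2=4
eax=204+4=208
edi=10-1=9
cmp edi, 6  (cmp 9,6)
jne top: taken
esi=M[208]=-2
esi=(-2)^2=-4
eax=208+4=212
edi=9-1=8
cmp edi, 6  (cmp 8,6)
jne top: taken
esi=M[212]=29
esi=29^2=31
eax=212+4=216
edi=8-1=7
cmp edi, 6  (cmp 7,6)
jne top: taken
esi=M[216]=-2
esi=(-2)^2=-4
eax=216+4=220
edi=7-1=6
cmp edi, 6  (cmp 6,6)
jne top: not taken
halt.
Total executed instructions: 34.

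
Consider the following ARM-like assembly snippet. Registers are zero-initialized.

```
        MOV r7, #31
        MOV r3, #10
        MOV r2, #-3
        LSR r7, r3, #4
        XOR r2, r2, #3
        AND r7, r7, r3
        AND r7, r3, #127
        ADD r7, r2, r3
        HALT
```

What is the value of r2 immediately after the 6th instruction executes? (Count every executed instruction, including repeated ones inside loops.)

after MOV r7, #31: r7=31
after MOV r3, #10: r3=10
after MOV r2, #-3: r2=-3
after LSR r7, r3, #4: r7=10>>4=0
after XOR r2, r2, #3: r2=(-3)^3=-2
after AND r7, r7, r3: r7=0&10=0
After step 6: r2 = -2.

-2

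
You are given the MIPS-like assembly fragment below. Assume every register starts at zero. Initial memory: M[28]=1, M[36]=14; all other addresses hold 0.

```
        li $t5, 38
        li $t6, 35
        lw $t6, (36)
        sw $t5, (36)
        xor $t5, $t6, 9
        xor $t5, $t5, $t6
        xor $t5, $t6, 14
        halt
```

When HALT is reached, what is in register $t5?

$t5=38
$t6=35
$t6=M[36]=14
sw $t5, (36) → M[36]=38
$t5=14^9=7
$t5=7^14=9
$t5=14^14=0
halt.

0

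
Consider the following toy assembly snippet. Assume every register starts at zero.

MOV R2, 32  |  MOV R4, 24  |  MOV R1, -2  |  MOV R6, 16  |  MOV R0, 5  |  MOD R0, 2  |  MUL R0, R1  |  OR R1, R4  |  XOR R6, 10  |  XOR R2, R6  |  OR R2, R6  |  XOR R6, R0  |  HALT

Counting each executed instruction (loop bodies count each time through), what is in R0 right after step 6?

1

R2=32
R4=24
R1=-2
R6=16
R0=5
R0=5%2=1
After step 6: R0 = 1.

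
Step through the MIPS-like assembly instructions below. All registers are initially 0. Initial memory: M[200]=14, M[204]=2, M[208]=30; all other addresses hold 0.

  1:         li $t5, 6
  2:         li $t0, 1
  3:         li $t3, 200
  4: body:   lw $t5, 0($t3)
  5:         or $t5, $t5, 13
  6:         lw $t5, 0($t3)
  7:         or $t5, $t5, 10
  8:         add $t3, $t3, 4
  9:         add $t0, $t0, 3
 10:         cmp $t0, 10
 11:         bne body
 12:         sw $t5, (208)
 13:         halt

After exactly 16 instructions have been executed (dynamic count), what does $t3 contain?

208

$t5=6
$t0=1
$t3=200
$t5=M[200]=14
$t5=14|13=15
$t5=M[200]=14
$t5=14|10=14
$t3=200+4=204
$t0=1+3=4
cmp $t0, 10  (cmp 4,10)
bne body: taken
$t5=M[204]=2
$t5=2|13=15
$t5=M[204]=2
$t5=2|10=10
$t3=204+4=208
After step 16: $t3 = 208.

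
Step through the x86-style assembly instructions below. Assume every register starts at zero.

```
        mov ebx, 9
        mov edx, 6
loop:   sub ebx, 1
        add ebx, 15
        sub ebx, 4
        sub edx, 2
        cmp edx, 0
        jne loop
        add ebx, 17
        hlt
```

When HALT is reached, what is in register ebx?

ebx=9
edx=6
ebx=9-1=8
ebx=8+15=23
ebx=23-4=19
edx=6-2=4
cmp edx, 0  (cmp 4,0)
jne loop: taken
ebx=19-1=18
ebx=18+15=33
ebx=33-4=29
edx=4-2=2
cmp edx, 0  (cmp 2,0)
jne loop: taken
ebx=29-1=28
ebx=28+15=43
ebx=43-4=39
edx=2-2=0
cmp edx, 0  (cmp 0,0)
jne loop: not taken
ebx=39+17=56
halt.

56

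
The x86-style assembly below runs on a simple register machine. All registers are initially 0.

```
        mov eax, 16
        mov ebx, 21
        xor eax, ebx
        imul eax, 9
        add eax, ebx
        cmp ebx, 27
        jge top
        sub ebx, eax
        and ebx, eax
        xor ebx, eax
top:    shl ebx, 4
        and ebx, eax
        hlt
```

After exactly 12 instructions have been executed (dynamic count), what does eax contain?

after mov eax, 16: eax=16
after mov ebx, 21: ebx=21
after xor eax, ebx: eax=16^21=5
after imul eax, 9: eax=5*9=45
after add eax, ebx: eax=45+21=66
cmp ebx, 27  (cmp 21,27)
jge top: not taken
after sub ebx, eax: ebx=21-66=-45
after and ebx, eax: ebx=(-45)&66=66
after xor ebx, eax: ebx=66^66=0
after shl ebx, 4: ebx=0<<4=0
after and ebx, eax: ebx=0&66=0
After step 12: eax = 66.

66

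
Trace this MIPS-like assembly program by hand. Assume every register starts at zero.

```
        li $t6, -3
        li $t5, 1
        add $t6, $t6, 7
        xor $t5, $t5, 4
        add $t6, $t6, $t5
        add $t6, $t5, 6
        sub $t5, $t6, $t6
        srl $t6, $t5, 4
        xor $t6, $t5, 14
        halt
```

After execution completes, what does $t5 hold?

li $t6, -3 → $t6=-3
li $t5, 1 → $t5=1
add $t6, $t6, 7 → $t6=(-3)+7=4
xor $t5, $t5, 4 → $t5=1^4=5
add $t6, $t6, $t5 → $t6=4+5=9
add $t6, $t5, 6 → $t6=5+6=11
sub $t5, $t6, $t6 → $t5=11-11=0
srl $t6, $t5, 4 → $t6=0>>4=0
xor $t6, $t5, 14 → $t6=0^14=14
halt.

0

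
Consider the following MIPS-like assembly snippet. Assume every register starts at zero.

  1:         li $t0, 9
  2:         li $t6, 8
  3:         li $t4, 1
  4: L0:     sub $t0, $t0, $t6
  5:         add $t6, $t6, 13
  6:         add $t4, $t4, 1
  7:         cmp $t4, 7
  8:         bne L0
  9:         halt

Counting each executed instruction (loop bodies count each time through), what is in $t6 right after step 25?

73

after li $t0, 9: $t0=9
after li $t6, 8: $t6=8
after li $t4, 1: $t4=1
after sub $t0, $t0, $t6: $t0=9-8=1
after add $t6, $t6, 13: $t6=8+13=21
after add $t4, $t4, 1: $t4=1+1=2
cmp $t4, 7  (cmp 2,7)
bne L0: taken
after sub $t0, $t0, $t6: $t0=1-21=-20
after add $t6, $t6, 13: $t6=21+13=34
after add $t4, $t4, 1: $t4=2+1=3
cmp $t4, 7  (cmp 3,7)
bne L0: taken
after sub $t0, $t0, $t6: $t0=(-20)-34=-54
after add $t6, $t6, 13: $t6=34+13=47
after add $t4, $t4, 1: $t4=3+1=4
cmp $t4, 7  (cmp 4,7)
bne L0: taken
after sub $t0, $t0, $t6: $t0=(-54)-47=-101
after add $t6, $t6, 13: $t6=47+13=60
after add $t4, $t4, 1: $t4=4+1=5
cmp $t4, 7  (cmp 5,7)
bne L0: taken
after sub $t0, $t0, $t6: $t0=(-101)-60=-161
after add $t6, $t6, 13: $t6=60+13=73
After step 25: $t6 = 73.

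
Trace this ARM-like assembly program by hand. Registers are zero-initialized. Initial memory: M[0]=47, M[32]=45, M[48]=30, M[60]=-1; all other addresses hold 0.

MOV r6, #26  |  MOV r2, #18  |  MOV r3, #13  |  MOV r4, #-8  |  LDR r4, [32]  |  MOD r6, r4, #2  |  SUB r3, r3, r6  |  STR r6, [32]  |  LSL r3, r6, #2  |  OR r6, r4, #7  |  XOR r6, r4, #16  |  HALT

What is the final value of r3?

r6=26
r2=18
r3=13
r4=-8
r4=M[32]=45
r6=45%2=1
r3=13-1=12
STR r6, [32] → M[32]=1
r3=1<<2=4
r6=45|7=47
r6=45^16=61
halt.

4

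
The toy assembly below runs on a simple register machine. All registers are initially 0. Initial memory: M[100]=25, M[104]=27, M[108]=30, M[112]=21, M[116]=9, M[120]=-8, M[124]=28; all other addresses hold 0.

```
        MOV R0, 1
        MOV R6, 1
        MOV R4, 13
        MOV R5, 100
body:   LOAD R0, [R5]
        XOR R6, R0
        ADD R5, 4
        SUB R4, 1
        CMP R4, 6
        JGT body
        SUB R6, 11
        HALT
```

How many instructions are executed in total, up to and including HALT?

48

R0=1
R6=1
R4=13
R5=100
R0=M[100]=25
R6=1^25=24
R5=100+4=104
R4=13-1=12
CMP R4, 6  (cmp 12,6)
JGT body: taken
R0=M[104]=27
R6=24^27=3
R5=104+4=108
R4=12-1=11
CMP R4, 6  (cmp 11,6)
JGT body: taken
R0=M[108]=30
R6=3^30=29
R5=108+4=112
R4=11-1=10
CMP R4, 6  (cmp 10,6)
JGT body: taken
R0=M[112]=21
R6=29^21=8
R5=112+4=116
R4=10-1=9
CMP R4, 6  (cmp 9,6)
JGT body: taken
R0=M[116]=9
R6=8^9=1
R5=116+4=120
R4=9-1=8
CMP R4, 6  (cmp 8,6)
JGT body: taken
R0=M[120]=-8
R6=1^(-8)=-7
R5=120+4=124
R4=8-1=7
CMP R4, 6  (cmp 7,6)
JGT body: taken
R0=M[124]=28
R6=(-7)^28=-27
R5=124+4=128
R4=7-1=6
CMP R4, 6  (cmp 6,6)
JGT body: not taken
R6=(-27)-11=-38
halt.
Total executed instructions: 48.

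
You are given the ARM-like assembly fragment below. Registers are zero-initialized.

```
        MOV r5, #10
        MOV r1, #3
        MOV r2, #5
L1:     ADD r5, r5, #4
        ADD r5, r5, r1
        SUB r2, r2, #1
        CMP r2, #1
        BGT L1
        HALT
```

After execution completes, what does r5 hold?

38

after MOV r5, #10: r5=10
after MOV r1, #3: r1=3
after MOV r2, #5: r2=5
after ADD r5, r5, #4: r5=10+4=14
after ADD r5, r5, r1: r5=14+3=17
after SUB r2, r2, #1: r2=5-1=4
CMP r2, #1  (cmp 4,1)
BGT L1: taken
after ADD r5, r5, #4: r5=17+4=21
after ADD r5, r5, r1: r5=21+3=24
after SUB r2, r2, #1: r2=4-1=3
CMP r2, #1  (cmp 3,1)
BGT L1: taken
after ADD r5, r5, #4: r5=24+4=28
after ADD r5, r5, r1: r5=28+3=31
after SUB r2, r2, #1: r2=3-1=2
CMP r2, #1  (cmp 2,1)
BGT L1: taken
after ADD r5, r5, #4: r5=31+4=35
after ADD r5, r5, r1: r5=35+3=38
after SUB r2, r2, #1: r2=2-1=1
CMP r2, #1  (cmp 1,1)
BGT L1: not taken
halt.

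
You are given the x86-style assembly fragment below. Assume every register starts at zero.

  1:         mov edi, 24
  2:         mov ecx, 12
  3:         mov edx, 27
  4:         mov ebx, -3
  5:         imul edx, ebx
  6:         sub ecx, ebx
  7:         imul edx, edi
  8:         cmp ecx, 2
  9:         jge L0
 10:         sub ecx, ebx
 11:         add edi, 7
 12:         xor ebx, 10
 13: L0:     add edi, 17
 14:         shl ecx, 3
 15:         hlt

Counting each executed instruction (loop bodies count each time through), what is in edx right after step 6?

-81

after mov edi, 24: edi=24
after mov ecx, 12: ecx=12
after mov edx, 27: edx=27
after mov ebx, -3: ebx=-3
after imul edx, ebx: edx=27*(-3)=-81
after sub ecx, ebx: ecx=12-(-3)=15
After step 6: edx = -81.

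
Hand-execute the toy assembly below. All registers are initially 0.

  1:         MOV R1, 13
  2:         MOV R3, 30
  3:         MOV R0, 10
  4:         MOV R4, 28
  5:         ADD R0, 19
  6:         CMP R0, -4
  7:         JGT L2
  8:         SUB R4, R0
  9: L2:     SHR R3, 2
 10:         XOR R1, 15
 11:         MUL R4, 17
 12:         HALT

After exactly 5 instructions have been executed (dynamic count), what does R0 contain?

29

after MOV R1, 13: R1=13
after MOV R3, 30: R3=30
after MOV R0, 10: R0=10
after MOV R4, 28: R4=28
after ADD R0, 19: R0=10+19=29
After step 5: R0 = 29.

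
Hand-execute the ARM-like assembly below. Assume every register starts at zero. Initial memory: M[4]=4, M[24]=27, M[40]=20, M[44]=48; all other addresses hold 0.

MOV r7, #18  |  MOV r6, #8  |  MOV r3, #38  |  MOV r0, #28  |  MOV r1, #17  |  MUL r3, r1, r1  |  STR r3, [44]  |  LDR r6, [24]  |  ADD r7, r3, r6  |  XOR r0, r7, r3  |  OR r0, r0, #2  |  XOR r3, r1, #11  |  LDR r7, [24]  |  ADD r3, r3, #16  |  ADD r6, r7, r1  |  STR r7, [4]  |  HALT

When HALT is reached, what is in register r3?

r7=18
r6=8
r3=38
r0=28
r1=17
r3=17*17=289
STR r3, [44] → M[44]=289
r6=M[24]=27
r7=289+27=316
r0=316^289=29
r0=29|2=31
r3=17^11=26
r7=M[24]=27
r3=26+16=42
r6=27+17=44
STR r7, [4] → M[4]=27
halt.

42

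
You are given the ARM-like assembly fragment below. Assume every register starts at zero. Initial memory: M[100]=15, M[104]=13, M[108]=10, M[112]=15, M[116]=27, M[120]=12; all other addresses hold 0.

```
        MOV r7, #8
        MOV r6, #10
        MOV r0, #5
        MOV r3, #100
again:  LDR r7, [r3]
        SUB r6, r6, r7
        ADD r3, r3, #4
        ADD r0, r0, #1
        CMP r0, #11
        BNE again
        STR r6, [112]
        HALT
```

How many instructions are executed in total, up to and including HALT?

MOV r7, #8 → r7=8
MOV r6, #10 → r6=10
MOV r0, #5 → r0=5
MOV r3, #100 → r3=100
LDR r7, [r3] → r7=M[100]=15
SUB r6, r6, r7 → r6=10-15=-5
ADD r3, r3, #4 → r3=100+4=104
ADD r0, r0, #1 → r0=5+1=6
CMP r0, #11  (cmp 6,11)
BNE again: taken
LDR r7, [r3] → r7=M[104]=13
SUB r6, r6, r7 → r6=(-5)-13=-18
ADD r3, r3, #4 → r3=104+4=108
ADD r0, r0, #1 → r0=6+1=7
CMP r0, #11  (cmp 7,11)
BNE again: taken
LDR r7, [r3] → r7=M[108]=10
SUB r6, r6, r7 → r6=(-18)-10=-28
ADD r3, r3, #4 → r3=108+4=112
ADD r0, r0, #1 → r0=7+1=8
CMP r0, #11  (cmp 8,11)
BNE again: taken
LDR r7, [r3] → r7=M[112]=15
SUB r6, r6, r7 → r6=(-28)-15=-43
ADD r3, r3, #4 → r3=112+4=116
ADD r0, r0, #1 → r0=8+1=9
CMP r0, #11  (cmp 9,11)
BNE again: taken
LDR r7, [r3] → r7=M[116]=27
SUB r6, r6, r7 → r6=(-43)-27=-70
ADD r3, r3, #4 → r3=116+4=120
ADD r0, r0, #1 → r0=9+1=10
CMP r0, #11  (cmp 10,11)
BNE again: taken
LDR r7, [r3] → r7=M[120]=12
SUB r6, r6, r7 → r6=(-70)-12=-82
ADD r3, r3, #4 → r3=120+4=124
ADD r0, r0, #1 → r0=10+1=11
CMP r0, #11  (cmp 11,11)
BNE again: not taken
STR r6, [112] → M[112]=-82
halt.
Total executed instructions: 42.

42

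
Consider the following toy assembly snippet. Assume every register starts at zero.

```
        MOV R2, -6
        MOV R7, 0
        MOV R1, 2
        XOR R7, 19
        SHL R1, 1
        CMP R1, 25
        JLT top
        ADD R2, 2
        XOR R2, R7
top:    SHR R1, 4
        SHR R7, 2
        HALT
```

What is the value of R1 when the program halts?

0

after MOV R2, -6: R2=-6
after MOV R7, 0: R7=0
after MOV R1, 2: R1=2
after XOR R7, 19: R7=0^19=19
after SHL R1, 1: R1=2<<1=4
CMP R1, 25  (cmp 4,25)
JLT top: taken
after SHR R1, 4: R1=4>>4=0
after SHR R7, 2: R7=19>>2=4
halt.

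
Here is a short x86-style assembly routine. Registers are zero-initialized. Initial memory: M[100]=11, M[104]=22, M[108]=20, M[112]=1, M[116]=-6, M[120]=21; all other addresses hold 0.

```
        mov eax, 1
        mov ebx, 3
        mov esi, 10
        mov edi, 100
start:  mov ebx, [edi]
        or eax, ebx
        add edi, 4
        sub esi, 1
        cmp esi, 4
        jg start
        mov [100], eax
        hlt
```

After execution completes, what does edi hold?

124

eax=1
ebx=3
esi=10
edi=100
ebx=M[100]=11
eax=1|11=11
edi=100+4=104
esi=10-1=9
cmp esi, 4  (cmp 9,4)
jg start: taken
ebx=M[104]=22
eax=11|22=31
edi=104+4=108
esi=9-1=8
cmp esi, 4  (cmp 8,4)
jg start: taken
ebx=M[108]=20
eax=31|20=31
edi=108+4=112
esi=8-1=7
cmp esi, 4  (cmp 7,4)
jg start: taken
ebx=M[112]=1
eax=31|1=31
edi=112+4=116
esi=7-1=6
cmp esi, 4  (cmp 6,4)
jg start: taken
ebx=M[116]=-6
eax=31|(-6)=-1
edi=116+4=120
esi=6-1=5
cmp esi, 4  (cmp 5,4)
jg start: taken
ebx=M[120]=21
eax=(-1)|21=-1
edi=120+4=124
esi=5-1=4
cmp esi, 4  (cmp 4,4)
jg start: not taken
mov [100], eax → M[100]=-1
halt.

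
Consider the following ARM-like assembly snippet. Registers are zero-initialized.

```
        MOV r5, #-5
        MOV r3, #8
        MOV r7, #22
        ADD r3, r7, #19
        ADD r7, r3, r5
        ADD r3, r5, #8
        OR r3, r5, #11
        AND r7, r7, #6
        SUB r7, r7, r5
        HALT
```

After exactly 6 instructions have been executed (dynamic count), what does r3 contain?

3

MOV r5, #-5 → r5=-5
MOV r3, #8 → r3=8
MOV r7, #22 → r7=22
ADD r3, r7, #19 → r3=22+19=41
ADD r7, r3, r5 → r7=41+(-5)=36
ADD r3, r5, #8 → r3=(-5)+8=3
After step 6: r3 = 3.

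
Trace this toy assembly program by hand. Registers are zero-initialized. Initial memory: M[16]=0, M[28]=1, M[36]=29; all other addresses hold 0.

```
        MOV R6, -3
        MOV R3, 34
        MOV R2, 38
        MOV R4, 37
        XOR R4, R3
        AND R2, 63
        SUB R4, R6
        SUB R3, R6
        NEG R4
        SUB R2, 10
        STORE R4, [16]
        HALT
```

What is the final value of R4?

R6=-3
R3=34
R2=38
R4=37
R4=37^34=7
R2=38&63=38
R4=7-(-3)=10
R3=34-(-3)=37
R4=-(10)=-10
R2=38-10=28
STORE R4, [16] → M[16]=-10
halt.

-10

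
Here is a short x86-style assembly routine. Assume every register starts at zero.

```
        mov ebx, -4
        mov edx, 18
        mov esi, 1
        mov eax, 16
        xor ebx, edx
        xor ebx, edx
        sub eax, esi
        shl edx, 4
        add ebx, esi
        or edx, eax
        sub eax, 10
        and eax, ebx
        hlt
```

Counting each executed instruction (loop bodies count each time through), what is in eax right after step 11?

5

mov ebx, -4 → ebx=-4
mov edx, 18 → edx=18
mov esi, 1 → esi=1
mov eax, 16 → eax=16
xor ebx, edx → ebx=(-4)^18=-18
xor ebx, edx → ebx=(-18)^18=-4
sub eax, esi → eax=16-1=15
shl edx, 4 → edx=18<<4=288
add ebx, esi → ebx=(-4)+1=-3
or edx, eax → edx=288|15=303
sub eax, 10 → eax=15-10=5
After step 11: eax = 5.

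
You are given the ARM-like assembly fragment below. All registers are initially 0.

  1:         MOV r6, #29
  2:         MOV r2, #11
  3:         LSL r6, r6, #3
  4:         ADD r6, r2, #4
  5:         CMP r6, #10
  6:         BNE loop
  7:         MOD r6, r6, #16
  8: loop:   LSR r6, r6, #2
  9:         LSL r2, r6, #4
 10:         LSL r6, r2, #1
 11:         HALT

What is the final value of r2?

48

MOV r6, #29 → r6=29
MOV r2, #11 → r2=11
LSL r6, r6, #3 → r6=29<<3=232
ADD r6, r2, #4 → r6=11+4=15
CMP r6, #10  (cmp 15,10)
BNE loop: taken
LSR r6, r6, #2 → r6=15>>2=3
LSL r2, r6, #4 → r2=3<<4=48
LSL r6, r2, #1 → r6=48<<1=96
halt.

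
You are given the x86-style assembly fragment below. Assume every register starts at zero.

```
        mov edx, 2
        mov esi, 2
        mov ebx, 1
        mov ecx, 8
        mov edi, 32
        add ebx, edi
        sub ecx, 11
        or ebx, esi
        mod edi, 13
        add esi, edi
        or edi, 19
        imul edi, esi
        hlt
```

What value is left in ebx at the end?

35

after mov edx, 2: edx=2
after mov esi, 2: esi=2
after mov ebx, 1: ebx=1
after mov ecx, 8: ecx=8
after mov edi, 32: edi=32
after add ebx, edi: ebx=1+32=33
after sub ecx, 11: ecx=8-11=-3
after or ebx, esi: ebx=33|2=35
after mod edi, 13: edi=32%13=6
after add esi, edi: esi=2+6=8
after or edi, 19: edi=6|19=23
after imul edi, esi: edi=23*8=184
halt.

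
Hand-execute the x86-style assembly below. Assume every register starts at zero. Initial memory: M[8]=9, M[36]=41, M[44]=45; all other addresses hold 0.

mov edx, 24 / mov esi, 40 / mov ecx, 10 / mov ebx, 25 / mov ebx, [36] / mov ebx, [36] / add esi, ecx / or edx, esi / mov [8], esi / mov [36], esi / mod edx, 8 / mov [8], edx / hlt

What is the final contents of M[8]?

2

edx=24
esi=40
ecx=10
ebx=25
ebx=M[36]=41
ebx=M[36]=41
esi=40+10=50
edx=24|50=58
mov [8], esi → M[8]=50
mov [36], esi → M[36]=50
edx=58%8=2
mov [8], edx → M[8]=2
halt.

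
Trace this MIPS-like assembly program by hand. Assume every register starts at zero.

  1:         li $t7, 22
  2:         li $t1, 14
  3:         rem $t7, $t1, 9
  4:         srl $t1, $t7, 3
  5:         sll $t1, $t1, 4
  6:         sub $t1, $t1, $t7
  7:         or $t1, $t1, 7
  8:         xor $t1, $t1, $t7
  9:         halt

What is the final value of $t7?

li $t7, 22 → $t7=22
li $t1, 14 → $t1=14
rem $t7, $t1, 9 → $t7=14%9=5
srl $t1, $t7, 3 → $t1=5>>3=0
sll $t1, $t1, 4 → $t1=0<<4=0
sub $t1, $t1, $t7 → $t1=0-5=-5
or $t1, $t1, 7 → $t1=(-5)|7=-1
xor $t1, $t1, $t7 → $t1=(-1)^5=-6
halt.

5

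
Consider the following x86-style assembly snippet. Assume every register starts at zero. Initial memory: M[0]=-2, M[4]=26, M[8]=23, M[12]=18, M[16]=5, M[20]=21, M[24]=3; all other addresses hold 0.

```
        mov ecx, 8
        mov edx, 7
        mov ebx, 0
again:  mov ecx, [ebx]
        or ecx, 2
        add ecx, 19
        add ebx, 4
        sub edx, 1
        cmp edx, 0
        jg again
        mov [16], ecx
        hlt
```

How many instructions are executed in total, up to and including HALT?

54

mov ecx, 8 → ecx=8
mov edx, 7 → edx=7
mov ebx, 0 → ebx=0
mov ecx, [ebx] → ecx=M[0]=-2
or ecx, 2 → ecx=(-2)|2=-2
add ecx, 19 → ecx=(-2)+19=17
add ebx, 4 → ebx=0+4=4
sub edx, 1 → edx=7-1=6
cmp edx, 0  (cmp 6,0)
jg again: taken
mov ecx, [ebx] → ecx=M[4]=26
or ecx, 2 → ecx=26|2=26
add ecx, 19 → ecx=26+19=45
add ebx, 4 → ebx=4+4=8
sub edx, 1 → edx=6-1=5
cmp edx, 0  (cmp 5,0)
jg again: taken
mov ecx, [ebx] → ecx=M[8]=23
or ecx, 2 → ecx=23|2=23
add ecx, 19 → ecx=23+19=42
add ebx, 4 → ebx=8+4=12
sub edx, 1 → edx=5-1=4
cmp edx, 0  (cmp 4,0)
jg again: taken
mov ecx, [ebx] → ecx=M[12]=18
or ecx, 2 → ecx=18|2=18
add ecx, 19 → ecx=18+19=37
add ebx, 4 → ebx=12+4=16
sub edx, 1 → edx=4-1=3
cmp edx, 0  (cmp 3,0)
jg again: taken
mov ecx, [ebx] → ecx=M[16]=5
or ecx, 2 → ecx=5|2=7
add ecx, 19 → ecx=7+19=26
add ebx, 4 → ebx=16+4=20
sub edx, 1 → edx=3-1=2
cmp edx, 0  (cmp 2,0)
jg again: taken
mov ecx, [ebx] → ecx=M[20]=21
or ecx, 2 → ecx=21|2=23
add ecx, 19 → ecx=23+19=42
add ebx, 4 → ebx=20+4=24
sub edx, 1 → edx=2-1=1
cmp edx, 0  (cmp 1,0)
jg again: taken
mov ecx, [ebx] → ecx=M[24]=3
or ecx, 2 → ecx=3|2=3
add ecx, 19 → ecx=3+19=22
add ebx, 4 → ebx=24+4=28
sub edx, 1 → edx=1-1=0
cmp edx, 0  (cmp 0,0)
jg again: not taken
mov [16], ecx → M[16]=22
halt.
Total executed instructions: 54.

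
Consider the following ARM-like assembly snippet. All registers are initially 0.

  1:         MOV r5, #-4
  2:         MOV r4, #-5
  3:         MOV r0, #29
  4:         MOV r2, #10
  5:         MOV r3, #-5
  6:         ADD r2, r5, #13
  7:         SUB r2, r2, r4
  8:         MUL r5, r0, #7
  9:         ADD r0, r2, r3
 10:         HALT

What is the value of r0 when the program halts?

9

r5=-4
r4=-5
r0=29
r2=10
r3=-5
r2=(-4)+13=9
r2=9-(-5)=14
r5=29*7=203
r0=14+(-5)=9
halt.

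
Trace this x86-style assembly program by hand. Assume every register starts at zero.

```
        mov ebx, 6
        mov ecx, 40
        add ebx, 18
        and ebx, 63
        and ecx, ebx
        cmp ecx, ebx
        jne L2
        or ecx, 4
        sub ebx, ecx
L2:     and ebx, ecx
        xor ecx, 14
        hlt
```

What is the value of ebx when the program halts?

ebx=6
ecx=40
ebx=6+18=24
ebx=24&63=24
ecx=40&24=8
cmp ecx, ebx  (cmp 8,24)
jne L2: taken
ebx=24&8=8
ecx=8^14=6
halt.

8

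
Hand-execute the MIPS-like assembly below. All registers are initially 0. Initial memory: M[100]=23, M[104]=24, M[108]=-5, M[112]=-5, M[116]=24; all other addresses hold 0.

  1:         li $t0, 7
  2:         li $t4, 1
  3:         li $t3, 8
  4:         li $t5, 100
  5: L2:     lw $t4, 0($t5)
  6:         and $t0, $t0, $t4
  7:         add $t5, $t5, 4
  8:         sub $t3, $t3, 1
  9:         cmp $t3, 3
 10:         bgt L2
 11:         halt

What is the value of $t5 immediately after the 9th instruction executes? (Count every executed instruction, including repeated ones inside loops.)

104

after li $t0, 7: $t0=7
after li $t4, 1: $t4=1
after li $t3, 8: $t3=8
after li $t5, 100: $t5=100
after lw $t4, 0($t5): $t4=M[100]=23
after and $t0, $t0, $t4: $t0=7&23=7
after add $t5, $t5, 4: $t5=100+4=104
after sub $t3, $t3, 1: $t3=8-1=7
cmp $t3, 3  (cmp 7,3)
After step 9: $t5 = 104.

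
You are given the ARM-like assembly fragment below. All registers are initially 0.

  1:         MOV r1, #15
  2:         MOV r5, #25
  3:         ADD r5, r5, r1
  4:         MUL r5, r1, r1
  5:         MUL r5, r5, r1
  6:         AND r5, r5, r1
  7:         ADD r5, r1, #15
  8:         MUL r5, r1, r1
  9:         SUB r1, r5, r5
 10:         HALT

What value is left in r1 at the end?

MOV r1, #15 → r1=15
MOV r5, #25 → r5=25
ADD r5, r5, r1 → r5=25+15=40
MUL r5, r1, r1 → r5=15*15=225
MUL r5, r5, r1 → r5=225*15=3375
AND r5, r5, r1 → r5=3375&15=15
ADD r5, r1, #15 → r5=15+15=30
MUL r5, r1, r1 → r5=15*15=225
SUB r1, r5, r5 → r1=225-225=0
halt.

0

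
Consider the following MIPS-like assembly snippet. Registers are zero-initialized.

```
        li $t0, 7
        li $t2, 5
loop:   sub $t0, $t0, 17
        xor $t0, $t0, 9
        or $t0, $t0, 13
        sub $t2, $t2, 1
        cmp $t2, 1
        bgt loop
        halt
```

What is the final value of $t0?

li $t0, 7 → $t0=7
li $t2, 5 → $t2=5
sub $t0, $t0, 17 → $t0=7-17=-10
xor $t0, $t0, 9 → $t0=(-10)^9=-1
or $t0, $t0, 13 → $t0=(-1)|13=-1
sub $t2, $t2, 1 → $t2=5-1=4
cmp $t2, 1  (cmp 4,1)
bgt loop: taken
sub $t0, $t0, 17 → $t0=(-1)-17=-18
xor $t0, $t0, 9 → $t0=(-18)^9=-25
or $t0, $t0, 13 → $t0=(-25)|13=-17
sub $t2, $t2, 1 → $t2=4-1=3
cmp $t2, 1  (cmp 3,1)
bgt loop: taken
sub $t0, $t0, 17 → $t0=(-17)-17=-34
xor $t0, $t0, 9 → $t0=(-34)^9=-41
or $t0, $t0, 13 → $t0=(-41)|13=-33
sub $t2, $t2, 1 → $t2=3-1=2
cmp $t2, 1  (cmp 2,1)
bgt loop: taken
sub $t0, $t0, 17 → $t0=(-33)-17=-50
xor $t0, $t0, 9 → $t0=(-50)^9=-57
or $t0, $t0, 13 → $t0=(-57)|13=-49
sub $t2, $t2, 1 → $t2=2-1=1
cmp $t2, 1  (cmp 1,1)
bgt loop: not taken
halt.

-49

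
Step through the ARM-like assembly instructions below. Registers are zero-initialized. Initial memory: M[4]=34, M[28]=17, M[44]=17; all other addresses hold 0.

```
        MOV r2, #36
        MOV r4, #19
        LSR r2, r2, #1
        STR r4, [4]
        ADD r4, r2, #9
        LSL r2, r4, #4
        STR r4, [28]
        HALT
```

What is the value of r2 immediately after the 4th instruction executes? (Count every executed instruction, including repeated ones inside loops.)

r2=36
r4=19
r2=36>>1=18
STR r4, [4] → M[4]=19
After step 4: r2 = 18.

18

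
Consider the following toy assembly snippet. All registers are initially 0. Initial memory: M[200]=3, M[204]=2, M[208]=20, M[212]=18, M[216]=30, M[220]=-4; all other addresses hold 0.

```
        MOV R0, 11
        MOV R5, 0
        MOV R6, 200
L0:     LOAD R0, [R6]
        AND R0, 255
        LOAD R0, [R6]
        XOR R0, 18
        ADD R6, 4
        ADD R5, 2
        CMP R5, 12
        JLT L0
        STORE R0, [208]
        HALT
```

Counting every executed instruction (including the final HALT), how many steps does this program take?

MOV R0, 11 → R0=11
MOV R5, 0 → R5=0
MOV R6, 200 → R6=200
LOAD R0, [R6] → R0=M[200]=3
AND R0, 255 → R0=3&255=3
LOAD R0, [R6] → R0=M[200]=3
XOR R0, 18 → R0=3^18=17
ADD R6, 4 → R6=200+4=204
ADD R5, 2 → R5=0+2=2
CMP R5, 12  (cmp 2,12)
JLT L0: taken
LOAD R0, [R6] → R0=M[204]=2
AND R0, 255 → R0=2&255=2
LOAD R0, [R6] → R0=M[204]=2
XOR R0, 18 → R0=2^18=16
ADD R6, 4 → R6=204+4=208
ADD R5, 2 → R5=2+2=4
CMP R5, 12  (cmp 4,12)
JLT L0: taken
LOAD R0, [R6] → R0=M[208]=20
AND R0, 255 → R0=20&255=20
LOAD R0, [R6] → R0=M[208]=20
XOR R0, 18 → R0=20^18=6
ADD R6, 4 → R6=208+4=212
ADD R5, 2 → R5=4+2=6
CMP R5, 12  (cmp 6,12)
JLT L0: taken
LOAD R0, [R6] → R0=M[212]=18
AND R0, 255 → R0=18&255=18
LOAD R0, [R6] → R0=M[212]=18
XOR R0, 18 → R0=18^18=0
ADD R6, 4 → R6=212+4=216
ADD R5, 2 → R5=6+2=8
CMP R5, 12  (cmp 8,12)
JLT L0: taken
LOAD R0, [R6] → R0=M[216]=30
AND R0, 255 → R0=30&255=30
LOAD R0, [R6] → R0=M[216]=30
XOR R0, 18 → R0=30^18=12
ADD R6, 4 → R6=216+4=220
ADD R5, 2 → R5=8+2=10
CMP R5, 12  (cmp 10,12)
JLT L0: taken
LOAD R0, [R6] → R0=M[220]=-4
AND R0, 255 → R0=(-4)&255=252
LOAD R0, [R6] → R0=M[220]=-4
XOR R0, 18 → R0=(-4)^18=-18
ADD R6, 4 → R6=220+4=224
ADD R5, 2 → R5=10+2=12
CMP R5, 12  (cmp 12,12)
JLT L0: not taken
STORE R0, [208] → M[208]=-18
halt.
Total executed instructions: 53.

53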